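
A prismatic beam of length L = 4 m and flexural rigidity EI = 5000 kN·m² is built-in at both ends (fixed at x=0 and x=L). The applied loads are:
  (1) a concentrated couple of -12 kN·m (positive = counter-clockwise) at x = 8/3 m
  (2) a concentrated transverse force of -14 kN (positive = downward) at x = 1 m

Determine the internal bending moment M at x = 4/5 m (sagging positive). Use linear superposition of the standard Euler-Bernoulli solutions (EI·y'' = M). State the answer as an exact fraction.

Load 1 — applied couple M₀=-12 kN·m at a=8/3 m (b=L-a=4/3):
  M_1 = R_Ax - M_A  [x≤a] with R_A=-4, M_A=-4 = (-4)·(4/5) - (-4) = 4/5 kN·m
Load 2 — point force P=-14 kN at a=1 m (b=L-a=3):
  M_2 = Pb²(3a+b)x/L³ - Pab²/L²  [x≤a] = (-14)·3²·(3·1+3)·(4/5)/4³ - (-14)·1·3²/4² = -63/40 kN·m
Superposition: M = Σ M_i = -31/40 kN·m ≈ -0.775000 kN·m

M(4/5) = -31/40 kN·m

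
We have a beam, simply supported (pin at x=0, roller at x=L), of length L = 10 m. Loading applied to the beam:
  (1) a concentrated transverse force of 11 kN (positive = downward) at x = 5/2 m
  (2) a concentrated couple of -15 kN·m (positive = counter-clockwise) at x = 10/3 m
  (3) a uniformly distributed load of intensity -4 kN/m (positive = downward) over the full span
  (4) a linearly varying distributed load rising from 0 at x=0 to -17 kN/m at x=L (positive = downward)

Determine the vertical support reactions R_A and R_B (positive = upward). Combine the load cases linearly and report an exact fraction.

R_A = -499/12 kN, R_B = -869/12 kN

Load 1 — point force P=11 kN at a=5/2 m (b=L-a=15/2):
  R_A = Pb/L = 11·(15/2)/10 = 33/4 kN
  R_B = Pa/L = 11·(5/2)/10 = 11/4 kN
Load 2 — applied couple M₀=-15 kN·m at a=10/3 m (b=L-a=20/3):
  R_A = M₀/L = (-15)/10 = -3/2 kN
  R_B = -M₀/L = -(-15)/10 = 3/2 kN
Load 3 — uniform load w=-4 kN/m over full span:
  R_A = wL/2 = (-4)·10/2 = -20 kN
  R_B = wL/2 = (-4)·10/2 = -20 kN
Load 4 — triangular load w₀=-17 kN/m (0→w₀ over full span):
  R_A = w₀L/6 = (-17)·10/6 = -85/3 kN
  R_B = w₀L/3 = (-17)·10/3 = -170/3 kN
Superposition: R_A = -499/12 kN, R_B = -869/12 kN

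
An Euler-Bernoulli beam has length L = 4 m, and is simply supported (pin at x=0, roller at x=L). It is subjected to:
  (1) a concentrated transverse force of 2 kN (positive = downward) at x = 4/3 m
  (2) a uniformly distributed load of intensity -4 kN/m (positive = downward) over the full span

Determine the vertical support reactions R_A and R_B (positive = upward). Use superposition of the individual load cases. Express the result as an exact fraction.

Load 1 — point force P=2 kN at a=4/3 m (b=L-a=8/3):
  R_A = Pb/L = 2·(8/3)/4 = 4/3 kN
  R_B = Pa/L = 2·(4/3)/4 = 2/3 kN
Load 2 — uniform load w=-4 kN/m over full span:
  R_A = wL/2 = (-4)·4/2 = -8 kN
  R_B = wL/2 = (-4)·4/2 = -8 kN
Superposition: R_A = -20/3 kN, R_B = -22/3 kN

R_A = -20/3 kN, R_B = -22/3 kN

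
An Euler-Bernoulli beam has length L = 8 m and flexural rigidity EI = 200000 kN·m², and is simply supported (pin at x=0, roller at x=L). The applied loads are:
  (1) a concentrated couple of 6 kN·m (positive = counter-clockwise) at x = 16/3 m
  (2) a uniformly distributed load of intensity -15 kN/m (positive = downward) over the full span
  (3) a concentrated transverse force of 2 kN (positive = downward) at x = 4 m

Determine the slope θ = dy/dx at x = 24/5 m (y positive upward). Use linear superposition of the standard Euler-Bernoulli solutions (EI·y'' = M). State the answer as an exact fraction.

Load 1 — applied couple M₀=6 kN·m at a=16/3 m (b=L-a=8/3):
  θ_1 = (M₀x²/(2L)+C₁)/EI  [x≤a] with C₁=M₀(3b²-L²)/(6L)=-16/3 = (6·(24/5)²/(2·8)+(-16/3))/200000 = 31/1875000 rad
Load 2 — uniform load w=-15 kN/m over full span:
  θ_2 = -w(L³-6Lx²+4x³)/(24EI) = -(-15)·(8³-6·8·(24/5)²+4·(24/5)³)/(24·200000) = -37/78125 rad
Load 3 — point force P=2 kN at a=4 m (b=L-a=4):
  θ_3 = -Pa(2L²-6Lx+3x²+a²)/(6LEI)  [x>a] = -2·4·(2·8²-6·8·(24/5)+3·(24/5)²+4²)/(6·8·200000) = 9/625000 rad
Superposition: θ = Σ θ_i = -83/187500 rad ≈ -0.000443 rad

θ(24/5) = -83/187500 rad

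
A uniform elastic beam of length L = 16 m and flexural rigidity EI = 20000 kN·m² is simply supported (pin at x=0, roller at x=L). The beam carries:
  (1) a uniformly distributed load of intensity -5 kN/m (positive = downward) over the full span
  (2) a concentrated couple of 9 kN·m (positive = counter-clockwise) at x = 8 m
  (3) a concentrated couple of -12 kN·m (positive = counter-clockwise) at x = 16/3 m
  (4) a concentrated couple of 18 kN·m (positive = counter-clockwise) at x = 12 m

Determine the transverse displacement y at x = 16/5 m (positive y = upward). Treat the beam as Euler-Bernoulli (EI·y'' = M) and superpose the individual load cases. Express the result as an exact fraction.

Load 1 — uniform load w=-5 kN/m over full span:
  y_1 = -wx(L³-2Lx²+x³)/(24EI) = -(-5)·(16/5)·(16³-2·16·(16/5)²+(16/5)³)/(24·20000) = 29696/234375 m
Load 2 — applied couple M₀=9 kN·m at a=8 m (b=L-a=8):
  y_2 = (M₀x³/(6L)+C₁x)/EI  [x≤a] with C₁=M₀(3b²-L²)/(6L)=-6 = (9·(16/5)³/(6·16)+(-6)·(16/5))/20000 = -63/78125 m
Load 3 — applied couple M₀=-12 kN·m at a=16/3 m (b=L-a=32/3):
  y_3 = (M₀x³/(6L)+C₁x)/EI  [x≤a] with C₁=M₀(3b²-L²)/(6L)=-32/3 = ((-12)·(16/5)³/(6·16)+(-32/3)·(16/5))/20000 = -448/234375 m
Load 4 — applied couple M₀=18 kN·m at a=12 m (b=L-a=4):
  y_4 = (M₀x³/(6L)+C₁x)/EI  [x≤a] with C₁=M₀(3b²-L²)/(6L)=-39 = (18·(16/5)³/(6·16)+(-39)·(16/5))/20000 = -927/156250 m
Superposition: y = Σ y_i = 55337/468750 m ≈ 0.118052 m

y(16/5) = 55337/468750 m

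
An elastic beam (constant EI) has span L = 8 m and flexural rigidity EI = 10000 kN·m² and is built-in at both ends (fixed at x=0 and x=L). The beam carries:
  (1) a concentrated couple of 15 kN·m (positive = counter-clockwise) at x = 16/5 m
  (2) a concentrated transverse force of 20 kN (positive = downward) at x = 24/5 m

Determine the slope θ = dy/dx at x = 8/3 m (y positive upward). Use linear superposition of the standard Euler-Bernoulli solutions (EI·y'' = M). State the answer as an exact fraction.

θ(8/3) = -313/281250 rad

Load 1 — applied couple M₀=15 kN·m at a=16/5 m (b=L-a=24/5):
  θ_1 = (R_Ax²/2 - M_Ax)/EI  [x≤a] with R_A=27/10, M_A=9/5 = ((27/10)·(8/3)²/2 - (9/5)·(8/3))/10000 = 3/6250 rad
Load 2 — point force P=20 kN at a=24/5 m (b=L-a=16/5):
  θ_2 = -Pb²x(2aL-(3a+b)x)/(2L³EI)  [x≤a] = -20·(16/5)²·(8/3)·(2·(24/5)·8-(3·(24/5)+(16/5))·(8/3))/(2·8³·10000) = -224/140625 rad
Superposition: θ = Σ θ_i = -313/281250 rad ≈ -0.001113 rad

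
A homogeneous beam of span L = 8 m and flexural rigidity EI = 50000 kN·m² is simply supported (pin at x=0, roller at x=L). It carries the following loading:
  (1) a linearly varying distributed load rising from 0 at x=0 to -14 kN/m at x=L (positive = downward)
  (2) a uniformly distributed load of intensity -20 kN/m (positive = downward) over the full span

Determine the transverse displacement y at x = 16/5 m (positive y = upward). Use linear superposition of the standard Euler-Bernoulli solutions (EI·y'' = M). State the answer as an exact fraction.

Load 1 — triangular load w₀=-14 kN/m (0→w₀ over full span):
  y_1 = -w₀x(7L⁴-10L²x²+3x⁴)/(360LEI) = -(-14)·(16/5)·(7·8⁴-10·8²·(16/5)²+3·(16/5)⁴)/(360·8·50000) = 1022336/146484375 m
Load 2 — uniform load w=-20 kN/m over full span:
  y_2 = -wx(L³-2Lx²+x³)/(24EI) = -(-20)·(16/5)·(8³-2·8·(16/5)²+(16/5)³)/(24·50000) = 7936/390625 m
Superposition: y = Σ y_i = 3998336/146484375 m ≈ 0.027295 m

y(16/5) = 3998336/146484375 m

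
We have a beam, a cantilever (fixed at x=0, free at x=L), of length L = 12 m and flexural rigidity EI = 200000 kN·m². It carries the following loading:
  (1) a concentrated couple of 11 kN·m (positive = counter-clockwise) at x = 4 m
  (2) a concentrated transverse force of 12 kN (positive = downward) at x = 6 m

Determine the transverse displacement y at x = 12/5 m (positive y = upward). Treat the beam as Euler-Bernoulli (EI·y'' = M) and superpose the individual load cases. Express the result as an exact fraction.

Load 1 — applied couple M₀=11 kN·m at a=4 m (b=L-a=8):
  y_1 = M₀x²/(2EI)  [x≤a] = 11·(12/5)²/(2·200000) = 99/625000 m
Load 2 — point force P=12 kN at a=6 m (b=L-a=6):
  y_2 = -Px²(3a-x)/(6EI)  [x≤a] = -12·(12/5)²·(3·6-(12/5))/(6·200000) = -351/390625 m
Superposition: y = Σ y_i = -2313/3125000 m ≈ -0.000740 m

y(12/5) = -2313/3125000 m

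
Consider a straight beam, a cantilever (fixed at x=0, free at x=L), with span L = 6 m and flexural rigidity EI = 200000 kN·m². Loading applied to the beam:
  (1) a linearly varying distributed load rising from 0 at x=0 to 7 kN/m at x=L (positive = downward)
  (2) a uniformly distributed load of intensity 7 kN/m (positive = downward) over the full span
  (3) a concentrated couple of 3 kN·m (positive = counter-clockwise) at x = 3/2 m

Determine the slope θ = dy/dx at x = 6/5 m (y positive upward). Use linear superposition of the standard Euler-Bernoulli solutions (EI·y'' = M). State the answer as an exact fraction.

Load 1 — triangular load w₀=7 kN/m (0→w₀ over full span):
  θ_1 = (w₀Lx²/4-w₀L²x/3-w₀x⁴/(24L))/EI = (7·6·(6/5)²/4-7·6²·(6/5)/3-7·(6/5)⁴/(24·6))/200000 = -53613/125000000 rad
Load 2 — uniform load w=7 kN/m over full span:
  θ_2 = -wx(x²-3Lx+3L²)/(6EI) = -7·(6/5)·((6/5)²-3·6·(6/5)+3·6²)/(6·200000) = -3843/6250000 rad
Load 3 — applied couple M₀=3 kN·m at a=3/2 m (b=L-a=9/2):
  θ_3 = M₀x/EI  [x≤a] = 3·(6/5)/200000 = 9/500000 rad
Superposition: θ = Σ θ_i = -128223/125000000 rad ≈ -0.001026 rad

θ(6/5) = -128223/125000000 rad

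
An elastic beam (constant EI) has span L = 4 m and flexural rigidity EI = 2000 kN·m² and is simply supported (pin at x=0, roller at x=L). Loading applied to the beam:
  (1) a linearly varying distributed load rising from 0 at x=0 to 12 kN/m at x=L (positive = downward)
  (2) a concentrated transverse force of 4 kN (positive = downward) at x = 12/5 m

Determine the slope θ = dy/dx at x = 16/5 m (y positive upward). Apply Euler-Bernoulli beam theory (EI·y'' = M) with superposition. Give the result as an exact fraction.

θ(16/5) = 1904/234375 rad

Load 1 — triangular load w₀=12 kN/m (0→w₀ over full span):
  θ_1 = -w₀(7L⁴-30L²x²+15x⁴)/(360LEI) = -12·(7·4⁴-30·4²·(16/5)²+15·(16/5)⁴)/(360·4·2000) = 1514/234375 rad
Load 2 — point force P=4 kN at a=12/5 m (b=L-a=8/5):
  θ_2 = -Pa(2L²-6Lx+3x²+a²)/(6LEI)  [x>a] = -4·(12/5)·(2·4²-6·4·(16/5)+3·(16/5)²+(12/5)²)/(6·4·2000) = 26/15625 rad
Superposition: θ = Σ θ_i = 1904/234375 rad ≈ 0.008124 rad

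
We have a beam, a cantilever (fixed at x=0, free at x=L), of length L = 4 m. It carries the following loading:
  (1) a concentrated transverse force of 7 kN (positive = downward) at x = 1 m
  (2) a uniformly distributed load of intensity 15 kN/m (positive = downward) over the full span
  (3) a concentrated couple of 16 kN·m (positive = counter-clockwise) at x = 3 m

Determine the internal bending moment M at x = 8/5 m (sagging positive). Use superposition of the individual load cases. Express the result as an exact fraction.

Load 1 — point force P=7 kN at a=1 m (b=L-a=3):
  M_1 = 0  [x>a] = 0 kN·m
Load 2 — uniform load w=15 kN/m over full span:
  M_2 = -w(L-x)²/2 = -15·(4-(8/5))²/2 = -216/5 kN·m
Load 3 — applied couple M₀=16 kN·m at a=3 m (b=L-a=1):
  M_3 = M₀  [x≤a] = 16 = 16 kN·m
Superposition: M = Σ M_i = -136/5 kN·m ≈ -27.200000 kN·m

M(8/5) = -136/5 kN·m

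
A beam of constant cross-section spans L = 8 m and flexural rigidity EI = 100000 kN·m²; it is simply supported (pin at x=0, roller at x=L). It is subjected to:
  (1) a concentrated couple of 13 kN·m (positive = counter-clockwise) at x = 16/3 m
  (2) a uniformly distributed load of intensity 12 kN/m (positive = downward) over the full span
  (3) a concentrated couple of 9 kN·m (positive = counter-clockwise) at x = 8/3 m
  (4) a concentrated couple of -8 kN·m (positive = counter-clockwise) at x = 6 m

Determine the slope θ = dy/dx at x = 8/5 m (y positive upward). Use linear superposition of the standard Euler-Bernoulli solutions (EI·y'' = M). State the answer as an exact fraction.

Load 1 — applied couple M₀=13 kN·m at a=16/3 m (b=L-a=8/3):
  θ_1 = (M₀x²/(2L)+C₁)/EI  [x≤a] with C₁=M₀(3b²-L²)/(6L)=-104/9 = (13·(8/5)²/(2·8)+(-104/9))/100000 = -533/5625000 rad
Load 2 — uniform load w=12 kN/m over full span:
  θ_2 = -w(L³-6Lx²+4x³)/(24EI) = -12·(8³-6·8·(8/5)²+4·(8/5)³)/(24·100000) = -792/390625 rad
Load 3 — applied couple M₀=9 kN·m at a=8/3 m (b=L-a=16/3):
  θ_3 = (M₀x²/(2L)+C₁)/EI  [x≤a] with C₁=M₀(3b²-L²)/(6L)=4 = (9·(8/5)²/(2·8)+4)/100000 = 17/312500 rad
Load 4 — applied couple M₀=-8 kN·m at a=6 m (b=L-a=2):
  θ_4 = (M₀x²/(2L)+C₁)/EI  [x≤a] with C₁=M₀(3b²-L²)/(6L)=26/3 = ((-8)·(8/5)²/(2·8)+(26/3))/100000 = 277/3750000 rad
Superposition: θ = Σ θ_i = -112163/56250000 rad ≈ -0.001994 rad

θ(8/5) = -112163/56250000 rad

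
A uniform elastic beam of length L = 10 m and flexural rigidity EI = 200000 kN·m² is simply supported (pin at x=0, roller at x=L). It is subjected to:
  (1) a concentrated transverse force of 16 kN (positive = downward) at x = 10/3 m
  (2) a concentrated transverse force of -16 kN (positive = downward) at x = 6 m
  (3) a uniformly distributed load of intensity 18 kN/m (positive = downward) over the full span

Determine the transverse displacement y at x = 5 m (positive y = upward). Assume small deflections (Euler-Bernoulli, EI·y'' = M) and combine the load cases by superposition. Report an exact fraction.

Load 1 — point force P=16 kN at a=10/3 m (b=L-a=20/3):
  y_1 = -Pa(L-x)(2Lx-a²-x²)/(6LEI)  [x>a] = -16·(10/3)·(10-5)·(2·10·5-(10/3)²-5²)/(6·10·200000) = -23/16200 m
Load 2 — point force P=-16 kN at a=6 m (b=L-a=4):
  y_2 = -Pbx(L²-b²-x²)/(6LEI)  [x≤a] = -(-16)·4·5·(10²-4²-5²)/(6·10·200000) = 59/37500 m
Load 3 — uniform load w=18 kN/m over full span:
  y_3 = -wx(L³-2Lx²+x³)/(24EI) = -18·5·(10³-2·10·5²+5³)/(24·200000) = -3/256 m
Superposition: y = Σ y_i = -749423/64800000 m ≈ -0.011565 m

y(5) = -749423/64800000 m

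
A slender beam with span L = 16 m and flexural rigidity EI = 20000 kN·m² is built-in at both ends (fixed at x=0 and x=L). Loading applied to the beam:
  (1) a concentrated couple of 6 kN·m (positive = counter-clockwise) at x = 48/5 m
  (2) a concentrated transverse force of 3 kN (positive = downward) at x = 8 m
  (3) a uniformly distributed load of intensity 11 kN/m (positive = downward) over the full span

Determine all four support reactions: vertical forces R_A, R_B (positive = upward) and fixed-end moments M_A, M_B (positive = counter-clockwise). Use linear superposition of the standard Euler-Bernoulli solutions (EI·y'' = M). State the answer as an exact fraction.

Load 1 — applied couple M₀=6 kN·m at a=48/5 m (b=L-a=32/5):
  R_A = 6M₀ab/L³ = 6·6·(48/5)·(32/5)/16³ = 27/50 kN
  M_A = M₀b(2a-b)/L² = 6·(32/5)·(2·(48/5)-(32/5))/16² = 48/25 kN·m
  R_B = -6M₀ab/L³ = -6·6·(48/5)·(32/5)/16³ = -27/50 kN
  M_B = M₀a(2b-a)/L² = 6·(48/5)·(2·(32/5)-(48/5))/16² = 18/25 kN·m
Load 2 — point force P=3 kN at a=8 m (b=L-a=8):
  R_A = Pb²(3a+b)/L³ = 3·8²·(3·8+8)/16³ = 3/2 kN
  M_A = Pab²/L² = 3·8·8²/16² = 6 kN·m
  R_B = Pa²(a+3b)/L³ = 3·8²·(8+3·8)/16³ = 3/2 kN
  M_B = -Pa²b/L² = -3·8²·8/16² = -6 kN·m
Load 3 — uniform load w=11 kN/m over full span:
  R_A = wL/2 = 11·16/2 = 88 kN
  M_A = wL²/12 = 11·16²/12 = 704/3 kN·m
  R_B = wL/2 = 11·16/2 = 88 kN
  M_B = -wL²/12 = -11·16²/12 = -704/3 kN·m
Superposition: R_A = 2251/25 kN, M_A = 18194/75 kN·m, R_B = 2224/25 kN, M_B = -17996/75 kN·m

R_A = 2251/25 kN, M_A = 18194/75 kN·m, R_B = 2224/25 kN, M_B = -17996/75 kN·m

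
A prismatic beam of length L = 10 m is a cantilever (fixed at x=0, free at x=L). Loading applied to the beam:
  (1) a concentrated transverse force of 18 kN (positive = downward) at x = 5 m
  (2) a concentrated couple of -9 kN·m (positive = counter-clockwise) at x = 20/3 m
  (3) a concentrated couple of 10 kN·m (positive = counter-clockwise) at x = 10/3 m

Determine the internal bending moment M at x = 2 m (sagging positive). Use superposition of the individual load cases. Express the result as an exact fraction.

Load 1 — point force P=18 kN at a=5 m (b=L-a=5):
  M_1 = -P(a-x)  [x≤a] = -18·(5-2) = -54 kN·m
Load 2 — applied couple M₀=-9 kN·m at a=20/3 m (b=L-a=10/3):
  M_2 = M₀  [x≤a] = (-9) = -9 kN·m
Load 3 — applied couple M₀=10 kN·m at a=10/3 m (b=L-a=20/3):
  M_3 = M₀  [x≤a] = 10 = 10 kN·m
Superposition: M = Σ M_i = -53 kN·m ≈ -53.000000 kN·m

M(2) = -53 kN·m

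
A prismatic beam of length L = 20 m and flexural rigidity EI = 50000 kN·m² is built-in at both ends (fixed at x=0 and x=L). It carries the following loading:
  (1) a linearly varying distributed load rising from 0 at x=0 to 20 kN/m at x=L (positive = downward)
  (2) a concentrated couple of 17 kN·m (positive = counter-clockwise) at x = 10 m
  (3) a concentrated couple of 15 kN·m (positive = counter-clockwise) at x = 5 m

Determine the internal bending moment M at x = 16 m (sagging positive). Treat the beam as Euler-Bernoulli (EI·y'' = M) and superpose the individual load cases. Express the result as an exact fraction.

Load 1 — triangular load w₀=20 kN/m (0→w₀ over full span):
  M_1 = 3w₀Lx/20 - w₀L²/30 - w₀x³/(6L) = 3·20·20·16/20 - 20·20²/30 - 20·16³/(6·20) = 32/3 kN·m
Load 2 — applied couple M₀=17 kN·m at a=10 m (b=L-a=10):
  M_2 = R_Ax - M_A - M₀  [x>a] with R_A=51/40, M_A=17/4 = (51/40)·16 - (17/4) - 17 = -17/20 kN·m
Load 3 — applied couple M₀=15 kN·m at a=5 m (b=L-a=15):
  M_3 = R_Ax - M_A - M₀  [x>a] with R_A=27/32, M_A=-45/16 = (27/32)·16 - (-45/16) - 15 = 21/16 kN·m
Superposition: M = Σ M_i = 2671/240 kN·m ≈ 11.129167 kN·m

M(16) = 2671/240 kN·m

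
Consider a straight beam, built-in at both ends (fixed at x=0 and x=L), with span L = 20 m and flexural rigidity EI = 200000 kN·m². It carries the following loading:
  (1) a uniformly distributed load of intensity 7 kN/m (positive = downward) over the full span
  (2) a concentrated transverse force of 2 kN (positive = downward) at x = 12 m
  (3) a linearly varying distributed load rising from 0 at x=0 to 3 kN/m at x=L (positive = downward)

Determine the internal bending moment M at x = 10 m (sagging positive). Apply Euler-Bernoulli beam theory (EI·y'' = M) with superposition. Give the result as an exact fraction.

Load 1 — uniform load w=7 kN/m over full span:
  M_1 = wLx/2 - wL²/12 - wx²/2 = 7·20·10/2 - 7·20²/12 - 7·10²/2 = 350/3 kN·m
Load 2 — point force P=2 kN at a=12 m (b=L-a=8):
  M_2 = Pb²(3a+b)x/L³ - Pab²/L²  [x≤a] = 2·8²·(3·12+8)·10/20³ - 2·12·8²/20² = 16/5 kN·m
Load 3 — triangular load w₀=3 kN/m (0→w₀ over full span):
  M_3 = 3w₀Lx/20 - w₀L²/30 - w₀x³/(6L) = 3·3·20·10/20 - 3·20²/30 - 3·10³/(6·20) = 25 kN·m
Superposition: M = Σ M_i = 2173/15 kN·m ≈ 144.866667 kN·m

M(10) = 2173/15 kN·m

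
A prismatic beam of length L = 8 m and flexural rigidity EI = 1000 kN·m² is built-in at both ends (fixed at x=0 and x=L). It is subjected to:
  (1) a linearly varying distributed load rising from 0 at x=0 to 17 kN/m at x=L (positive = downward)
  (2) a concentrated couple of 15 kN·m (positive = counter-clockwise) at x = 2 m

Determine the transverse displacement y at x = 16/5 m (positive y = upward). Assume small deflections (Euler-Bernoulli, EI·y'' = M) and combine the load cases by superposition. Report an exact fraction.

Load 1 — triangular load w₀=17 kN/m (0→w₀ over full span):
  y_1 = -w₀x²(L-x)²(x+2L)/(120LEI) = -17·(16/5)²·(8-(16/5))²·((16/5)+2·8)/(120·8·1000) = -156672/1953125 m
Load 2 — applied couple M₀=15 kN·m at a=2 m (b=L-a=6):
  y_2 = (R_Ax³/6 - M_Ax²/2 - M₀(x-a)²/2)/EI  [x>a] with R_A=135/64, M_A=-45/16 = ((135/64)·(16/5)³/6 - (-45/16)·(16/5)²/2 - 15·((16/5)-2)²/2)/1000 = 189/12500 m
Superposition: y = Σ y_i = -508563/7812500 m ≈ -0.065096 m

y(16/5) = -508563/7812500 m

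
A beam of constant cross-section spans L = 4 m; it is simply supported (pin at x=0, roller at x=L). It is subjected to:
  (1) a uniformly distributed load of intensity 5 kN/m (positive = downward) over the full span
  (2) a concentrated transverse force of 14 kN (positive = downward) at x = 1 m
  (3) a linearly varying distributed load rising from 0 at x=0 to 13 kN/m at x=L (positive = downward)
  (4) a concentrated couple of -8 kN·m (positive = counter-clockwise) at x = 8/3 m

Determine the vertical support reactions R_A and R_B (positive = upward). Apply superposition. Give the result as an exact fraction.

Load 1 — uniform load w=5 kN/m over full span:
  R_A = wL/2 = 5·4/2 = 10 kN
  R_B = wL/2 = 5·4/2 = 10 kN
Load 2 — point force P=14 kN at a=1 m (b=L-a=3):
  R_A = Pb/L = 14·3/4 = 21/2 kN
  R_B = Pa/L = 14·1/4 = 7/2 kN
Load 3 — triangular load w₀=13 kN/m (0→w₀ over full span):
  R_A = w₀L/6 = 13·4/6 = 26/3 kN
  R_B = w₀L/3 = 13·4/3 = 52/3 kN
Load 4 — applied couple M₀=-8 kN·m at a=8/3 m (b=L-a=4/3):
  R_A = M₀/L = (-8)/4 = -2 kN
  R_B = -M₀/L = -(-8)/4 = 2 kN
Superposition: R_A = 163/6 kN, R_B = 197/6 kN

R_A = 163/6 kN, R_B = 197/6 kN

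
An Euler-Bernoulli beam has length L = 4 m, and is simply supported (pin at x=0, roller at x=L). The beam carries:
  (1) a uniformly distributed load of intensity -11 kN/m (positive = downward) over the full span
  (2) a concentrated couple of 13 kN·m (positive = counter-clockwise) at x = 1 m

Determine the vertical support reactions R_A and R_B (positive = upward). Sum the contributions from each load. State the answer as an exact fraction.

Load 1 — uniform load w=-11 kN/m over full span:
  R_A = wL/2 = (-11)·4/2 = -22 kN
  R_B = wL/2 = (-11)·4/2 = -22 kN
Load 2 — applied couple M₀=13 kN·m at a=1 m (b=L-a=3):
  R_A = M₀/L = 13/4 kN
  R_B = -M₀/L = -13/4 kN
Superposition: R_A = -75/4 kN, R_B = -101/4 kN

R_A = -75/4 kN, R_B = -101/4 kN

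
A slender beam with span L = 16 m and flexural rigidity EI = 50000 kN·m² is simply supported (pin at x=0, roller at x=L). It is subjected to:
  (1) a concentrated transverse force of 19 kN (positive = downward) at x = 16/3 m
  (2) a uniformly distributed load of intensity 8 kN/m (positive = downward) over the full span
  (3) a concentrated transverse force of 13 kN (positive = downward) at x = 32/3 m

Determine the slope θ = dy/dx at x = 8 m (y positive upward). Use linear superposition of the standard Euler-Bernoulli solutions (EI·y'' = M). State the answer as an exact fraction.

θ(8) = 4/16875 rad

Load 1 — point force P=19 kN at a=16/3 m (b=L-a=32/3):
  θ_1 = -Pa(2L²-6Lx+3x²+a²)/(6LEI)  [x>a] = -19·(16/3)·(2·16²-6·16·8+3·8²+(16/3)²)/(6·16·50000) = 38/50625 rad
Load 2 — uniform load w=8 kN/m over full span:
  θ_2 = -w(L³-6Lx²+4x³)/(24EI) = -8·(16³-6·16·8²+4·8³)/(24·50000) = 0 rad
Load 3 — point force P=13 kN at a=32/3 m (b=L-a=16/3):
  θ_3 = -Pb(L²-b²-3x²)/(6LEI)  [x≤a] = -13·(16/3)·(16²-(16/3)²-3·8²)/(6·16·50000) = -26/50625 rad
Superposition: θ = Σ θ_i = 4/16875 rad ≈ 0.000237 rad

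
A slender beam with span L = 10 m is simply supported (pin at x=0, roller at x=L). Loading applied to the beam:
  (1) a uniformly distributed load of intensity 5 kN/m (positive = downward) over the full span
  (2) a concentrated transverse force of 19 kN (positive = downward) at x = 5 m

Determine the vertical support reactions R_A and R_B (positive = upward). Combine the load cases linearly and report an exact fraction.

Load 1 — uniform load w=5 kN/m over full span:
  R_A = wL/2 = 5·10/2 = 25 kN
  R_B = wL/2 = 5·10/2 = 25 kN
Load 2 — point force P=19 kN at a=5 m (b=L-a=5):
  R_A = Pb/L = 19·5/10 = 19/2 kN
  R_B = Pa/L = 19·5/10 = 19/2 kN
Superposition: R_A = 69/2 kN, R_B = 69/2 kN

R_A = 69/2 kN, R_B = 69/2 kN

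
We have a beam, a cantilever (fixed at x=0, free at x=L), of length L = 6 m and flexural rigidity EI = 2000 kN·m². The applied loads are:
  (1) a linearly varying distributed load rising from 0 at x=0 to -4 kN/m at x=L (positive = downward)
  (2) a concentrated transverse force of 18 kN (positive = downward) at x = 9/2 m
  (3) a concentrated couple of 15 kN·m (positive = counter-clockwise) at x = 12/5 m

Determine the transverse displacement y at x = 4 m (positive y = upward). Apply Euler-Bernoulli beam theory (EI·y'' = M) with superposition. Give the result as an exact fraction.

Load 1 — triangular load w₀=-4 kN/m (0→w₀ over full span):
  y_1 = (w₀Lx³/12-w₀L²x²/6-w₀x⁵/(120L))/EI = ((-4)·6·4³/12-(-4)·6²·4²/6-(-4)·4⁵/(120·6))/2000 = 736/5625 m
Load 2 — point force P=18 kN at a=9/2 m (b=L-a=3/2):
  y_2 = -Px²(3a-x)/(6EI)  [x≤a] = -18·4²·(3·(9/2)-4)/(6·2000) = -57/250 m
Load 3 — applied couple M₀=15 kN·m at a=12/5 m (b=L-a=18/5):
  y_3 = M₀a(2x-a)/(2EI)  [x>a] = 15·(12/5)·(2·4-(12/5))/(2·2000) = 63/1250 m
Superposition: y = Σ y_i = -263/5625 m ≈ -0.046756 m

y(4) = -263/5625 m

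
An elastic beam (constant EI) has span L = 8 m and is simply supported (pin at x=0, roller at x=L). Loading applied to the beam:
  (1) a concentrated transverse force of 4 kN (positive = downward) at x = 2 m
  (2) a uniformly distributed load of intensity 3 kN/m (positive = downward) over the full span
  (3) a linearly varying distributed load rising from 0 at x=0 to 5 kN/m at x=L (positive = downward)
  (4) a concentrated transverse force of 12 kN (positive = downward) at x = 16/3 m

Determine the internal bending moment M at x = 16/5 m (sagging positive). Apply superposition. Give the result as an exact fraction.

M(16/5) = 1464/25 kN·m

Load 1 — point force P=4 kN at a=2 m (b=L-a=6):
  M_1 = Pa(L-x)/L  [x>a] = 4·2·(8-(16/5))/8 = 24/5 kN·m
Load 2 — uniform load w=3 kN/m over full span:
  M_2 = wx(L-x)/2 = 3·(16/5)·(8-(16/5))/2 = 576/25 kN·m
Load 3 — triangular load w₀=5 kN/m (0→w₀ over full span):
  M_3 = w₀Lx/6 - w₀x³/(6L) = 5·8·(16/5)/6 - 5·(16/5)³/(6·8) = 448/25 kN·m
Load 4 — point force P=12 kN at a=16/3 m (b=L-a=8/3):
  M_4 = Pbx/L  [x≤a] = 12·(8/3)·(16/5)/8 = 64/5 kN·m
Superposition: M = Σ M_i = 1464/25 kN·m ≈ 58.560000 kN·m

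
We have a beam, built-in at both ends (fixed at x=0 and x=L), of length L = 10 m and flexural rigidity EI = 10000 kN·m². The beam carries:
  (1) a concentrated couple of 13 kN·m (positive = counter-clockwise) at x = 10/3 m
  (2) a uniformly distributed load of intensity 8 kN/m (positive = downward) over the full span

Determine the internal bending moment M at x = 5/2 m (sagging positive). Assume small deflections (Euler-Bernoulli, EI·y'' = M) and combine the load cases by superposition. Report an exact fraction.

M(5/2) = 38/3 kN·m

Load 1 — applied couple M₀=13 kN·m at a=10/3 m (b=L-a=20/3):
  M_1 = R_Ax - M_A  [x≤a] with R_A=26/15, M_A=0 = (26/15)·(5/2) - 0 = 13/3 kN·m
Load 2 — uniform load w=8 kN/m over full span:
  M_2 = wLx/2 - wL²/12 - wx²/2 = 8·10·(5/2)/2 - 8·10²/12 - 8·(5/2)²/2 = 25/3 kN·m
Superposition: M = Σ M_i = 38/3 kN·m ≈ 12.666667 kN·m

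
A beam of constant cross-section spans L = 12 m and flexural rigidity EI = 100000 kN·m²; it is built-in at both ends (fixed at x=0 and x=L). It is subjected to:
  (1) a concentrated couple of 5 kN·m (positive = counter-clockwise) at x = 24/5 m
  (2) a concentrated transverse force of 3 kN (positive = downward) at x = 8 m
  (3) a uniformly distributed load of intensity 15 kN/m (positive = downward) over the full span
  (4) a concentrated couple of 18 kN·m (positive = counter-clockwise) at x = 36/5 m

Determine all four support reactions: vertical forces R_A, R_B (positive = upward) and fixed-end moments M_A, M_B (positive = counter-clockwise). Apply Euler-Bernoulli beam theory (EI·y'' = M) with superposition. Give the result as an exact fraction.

R_A = 21046/225 kN, M_A = 14177/75 kN·m, R_B = 20129/225 kN, M_B = -13618/75 kN·m

Load 1 — applied couple M₀=5 kN·m at a=24/5 m (b=L-a=36/5):
  R_A = 6M₀ab/L³ = 6·5·(24/5)·(36/5)/12³ = 3/5 kN
  M_A = M₀b(2a-b)/L² = 5·(36/5)·(2·(24/5)-(36/5))/12² = 3/5 kN·m
  R_B = -6M₀ab/L³ = -6·5·(24/5)·(36/5)/12³ = -3/5 kN
  M_B = M₀a(2b-a)/L² = 5·(24/5)·(2·(36/5)-(24/5))/12² = 8/5 kN·m
Load 2 — point force P=3 kN at a=8 m (b=L-a=4):
  R_A = Pb²(3a+b)/L³ = 3·4²·(3·8+4)/12³ = 7/9 kN
  M_A = Pab²/L² = 3·8·4²/12² = 8/3 kN·m
  R_B = Pa²(a+3b)/L³ = 3·8²·(8+3·4)/12³ = 20/9 kN
  M_B = -Pa²b/L² = -3·8²·4/12² = -16/3 kN·m
Load 3 — uniform load w=15 kN/m over full span:
  R_A = wL/2 = 15·12/2 = 90 kN
  M_A = wL²/12 = 15·12²/12 = 180 kN·m
  R_B = wL/2 = 15·12/2 = 90 kN
  M_B = -wL²/12 = -15·12²/12 = -180 kN·m
Load 4 — applied couple M₀=18 kN·m at a=36/5 m (b=L-a=24/5):
  R_A = 6M₀ab/L³ = 6·18·(36/5)·(24/5)/12³ = 54/25 kN
  M_A = M₀b(2a-b)/L² = 18·(24/5)·(2·(36/5)-(24/5))/12² = 144/25 kN·m
  R_B = -6M₀ab/L³ = -6·18·(36/5)·(24/5)/12³ = -54/25 kN
  M_B = M₀a(2b-a)/L² = 18·(36/5)·(2·(24/5)-(36/5))/12² = 54/25 kN·m
Superposition: R_A = 21046/225 kN, M_A = 14177/75 kN·m, R_B = 20129/225 kN, M_B = -13618/75 kN·m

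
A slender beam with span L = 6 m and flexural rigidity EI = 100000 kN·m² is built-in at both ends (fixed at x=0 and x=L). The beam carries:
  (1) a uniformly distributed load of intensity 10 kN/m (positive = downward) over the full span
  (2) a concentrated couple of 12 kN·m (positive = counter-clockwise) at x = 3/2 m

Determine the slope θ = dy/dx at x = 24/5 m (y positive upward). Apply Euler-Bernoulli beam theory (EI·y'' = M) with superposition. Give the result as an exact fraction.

θ(24/5) = 9/62500 rad

Load 1 — uniform load w=10 kN/m over full span:
  θ_1 = -wx(L-x)(L-2x)/(12EI) = -10·(24/5)·(6-(24/5))·(6-2·(24/5))/(12·100000) = 27/156250 rad
Load 2 — applied couple M₀=12 kN·m at a=3/2 m (b=L-a=9/2):
  θ_2 = (R_Ax²/2 - M_Ax - M₀(x-a))/EI  [x>a] with R_A=9/4, M_A=-9/4 = ((9/4)·(24/5)²/2 - (-9/4)·(24/5) - 12·((24/5)-(3/2)))/100000 = -9/312500 rad
Superposition: θ = Σ θ_i = 9/62500 rad ≈ 0.000144 rad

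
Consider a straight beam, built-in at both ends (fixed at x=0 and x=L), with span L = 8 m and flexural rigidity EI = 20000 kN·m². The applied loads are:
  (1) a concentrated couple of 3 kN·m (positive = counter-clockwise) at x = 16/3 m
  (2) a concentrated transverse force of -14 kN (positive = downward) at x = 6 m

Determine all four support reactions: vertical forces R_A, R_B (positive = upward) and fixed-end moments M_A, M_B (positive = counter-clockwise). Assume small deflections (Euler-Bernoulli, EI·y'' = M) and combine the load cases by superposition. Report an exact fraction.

Load 1 — applied couple M₀=3 kN·m at a=16/3 m (b=L-a=8/3):
  R_A = 6M₀ab/L³ = 6·3·(16/3)·(8/3)/8³ = 1/2 kN
  M_A = M₀b(2a-b)/L² = 3·(8/3)·(2·(16/3)-(8/3))/8² = 1 kN·m
  R_B = -6M₀ab/L³ = -6·3·(16/3)·(8/3)/8³ = -1/2 kN
  M_B = M₀a(2b-a)/L² = 3·(16/3)·(2·(8/3)-(16/3))/8² = 0 kN·m
Load 2 — point force P=-14 kN at a=6 m (b=L-a=2):
  R_A = Pb²(3a+b)/L³ = (-14)·2²·(3·6+2)/8³ = -35/16 kN
  M_A = Pab²/L² = (-14)·6·2²/8² = -21/4 kN·m
  R_B = Pa²(a+3b)/L³ = (-14)·6²·(6+3·2)/8³ = -189/16 kN
  M_B = -Pa²b/L² = -(-14)·6²·2/8² = 63/4 kN·m
Superposition: R_A = -27/16 kN, M_A = -17/4 kN·m, R_B = -197/16 kN, M_B = 63/4 kN·m

R_A = -27/16 kN, M_A = -17/4 kN·m, R_B = -197/16 kN, M_B = 63/4 kN·m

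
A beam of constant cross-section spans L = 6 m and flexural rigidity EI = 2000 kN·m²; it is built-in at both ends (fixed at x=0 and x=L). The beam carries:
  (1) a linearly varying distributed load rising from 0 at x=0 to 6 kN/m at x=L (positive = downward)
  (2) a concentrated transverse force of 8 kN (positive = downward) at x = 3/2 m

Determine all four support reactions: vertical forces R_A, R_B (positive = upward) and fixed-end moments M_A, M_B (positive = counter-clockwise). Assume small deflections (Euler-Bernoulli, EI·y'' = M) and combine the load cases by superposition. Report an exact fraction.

R_A = 243/20 kN, M_A = 279/20 kN·m, R_B = 277/20 kN, M_B = -261/20 kN·m

Load 1 — triangular load w₀=6 kN/m (0→w₀ over full span):
  R_A = 3w₀L/20 = 3·6·6/20 = 27/5 kN
  M_A = w₀L²/30 = 6·6²/30 = 36/5 kN·m
  R_B = 7w₀L/20 = 7·6·6/20 = 63/5 kN
  M_B = -w₀L²/20 = -6·6²/20 = -54/5 kN·m
Load 2 — point force P=8 kN at a=3/2 m (b=L-a=9/2):
  R_A = Pb²(3a+b)/L³ = 8·(9/2)²·(3·(3/2)+(9/2))/6³ = 27/4 kN
  M_A = Pab²/L² = 8·(3/2)·(9/2)²/6² = 27/4 kN·m
  R_B = Pa²(a+3b)/L³ = 8·(3/2)²·((3/2)+3·(9/2))/6³ = 5/4 kN
  M_B = -Pa²b/L² = -8·(3/2)²·(9/2)/6² = -9/4 kN·m
Superposition: R_A = 243/20 kN, M_A = 279/20 kN·m, R_B = 277/20 kN, M_B = -261/20 kN·m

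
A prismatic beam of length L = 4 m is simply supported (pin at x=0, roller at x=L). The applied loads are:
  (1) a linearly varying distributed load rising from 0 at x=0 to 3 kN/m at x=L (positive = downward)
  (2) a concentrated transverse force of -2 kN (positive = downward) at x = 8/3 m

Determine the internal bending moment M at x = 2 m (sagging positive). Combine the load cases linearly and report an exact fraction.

M(2) = 5/3 kN·m

Load 1 — triangular load w₀=3 kN/m (0→w₀ over full span):
  M_1 = w₀Lx/6 - w₀x³/(6L) = 3·4·2/6 - 3·2³/(6·4) = 3 kN·m
Load 2 — point force P=-2 kN at a=8/3 m (b=L-a=4/3):
  M_2 = Pbx/L  [x≤a] = (-2)·(4/3)·2/4 = -4/3 kN·m
Superposition: M = Σ M_i = 5/3 kN·m ≈ 1.666667 kN·m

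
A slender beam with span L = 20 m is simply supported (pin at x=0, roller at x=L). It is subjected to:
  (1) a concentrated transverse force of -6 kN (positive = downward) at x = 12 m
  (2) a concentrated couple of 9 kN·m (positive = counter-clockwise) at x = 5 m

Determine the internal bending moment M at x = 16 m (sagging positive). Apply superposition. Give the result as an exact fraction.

Load 1 — point force P=-6 kN at a=12 m (b=L-a=8):
  M_1 = Pa(L-x)/L  [x>a] = (-6)·12·(20-16)/20 = -72/5 kN·m
Load 2 — applied couple M₀=9 kN·m at a=5 m (b=L-a=15):
  M_2 = M₀x/L - M₀  [x>a] = 9·16/20 - 9 = -9/5 kN·m
Superposition: M = Σ M_i = -81/5 kN·m ≈ -16.200000 kN·m

M(16) = -81/5 kN·m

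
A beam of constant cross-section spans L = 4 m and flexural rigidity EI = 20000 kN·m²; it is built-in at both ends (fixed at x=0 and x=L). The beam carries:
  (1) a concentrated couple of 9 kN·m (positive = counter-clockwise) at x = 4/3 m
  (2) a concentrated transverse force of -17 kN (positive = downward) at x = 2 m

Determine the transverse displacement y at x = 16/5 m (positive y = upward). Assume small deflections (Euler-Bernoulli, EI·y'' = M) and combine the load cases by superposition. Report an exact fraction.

y(16/5) = 253/1875000 m

Load 1 — applied couple M₀=9 kN·m at a=4/3 m (b=L-a=8/3):
  y_1 = (R_Ax³/6 - M_Ax²/2 - M₀(x-a)²/2)/EI  [x>a] with R_A=3, M_A=0 = (3·(16/5)³/6 - 0·(16/5)²/2 - 9·((16/5)-(4/3))²/2)/20000 = 11/312500 m
Load 2 — point force P=-17 kN at a=2 m (b=L-a=2):
  y_2 = -Pa²(L-x)²(3bL-(3b+a)(L-x))/(6L³EI)  [x>a] = -(-17)·2²·(4-(16/5))²·(3·2·4-(3·2+2)·(4-(16/5)))/(6·4³·20000) = 187/1875000 m
Superposition: y = Σ y_i = 253/1875000 m ≈ 0.000135 m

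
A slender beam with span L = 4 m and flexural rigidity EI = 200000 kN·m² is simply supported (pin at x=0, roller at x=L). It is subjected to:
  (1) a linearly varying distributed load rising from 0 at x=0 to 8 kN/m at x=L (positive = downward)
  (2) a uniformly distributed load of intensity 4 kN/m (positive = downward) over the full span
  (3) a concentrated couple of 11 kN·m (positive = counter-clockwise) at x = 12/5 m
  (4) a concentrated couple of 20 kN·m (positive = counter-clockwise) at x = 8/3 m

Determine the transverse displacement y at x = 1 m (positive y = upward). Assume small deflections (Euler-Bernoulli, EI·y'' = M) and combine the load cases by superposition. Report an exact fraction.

Load 1 — triangular load w₀=8 kN/m (0→w₀ over full span):
  y_1 = -w₀x(7L⁴-10L²x²+3x⁴)/(360LEI) = -8·1·(7·4⁴-10·4²·1²+3·1⁴)/(360·4·200000) = -109/2400000 m
Load 2 — uniform load w=4 kN/m over full span:
  y_2 = -wx(L³-2Lx²+x³)/(24EI) = -4·1·(4³-2·4·1²+1³)/(24·200000) = -19/400000 m
Load 3 — applied couple M₀=11 kN·m at a=12/5 m (b=L-a=8/5):
  y_3 = (M₀x³/(6L)+C₁x)/EI  [x≤a] with C₁=M₀(3b²-L²)/(6L)=-286/75 = (11·1³/(6·4)+(-286/75)·1)/200000 = -671/40000000 m
Load 4 — applied couple M₀=20 kN·m at a=8/3 m (b=L-a=4/3):
  y_4 = (M₀x³/(6L)+C₁x)/EI  [x≤a] with C₁=M₀(3b²-L²)/(6L)=-80/9 = (20·1³/(6·4)+(-80/9)·1)/200000 = -29/720000 m
Superposition: y = Σ y_i = -53989/360000000 m ≈ -0.000150 m

y(1) = -53989/360000000 m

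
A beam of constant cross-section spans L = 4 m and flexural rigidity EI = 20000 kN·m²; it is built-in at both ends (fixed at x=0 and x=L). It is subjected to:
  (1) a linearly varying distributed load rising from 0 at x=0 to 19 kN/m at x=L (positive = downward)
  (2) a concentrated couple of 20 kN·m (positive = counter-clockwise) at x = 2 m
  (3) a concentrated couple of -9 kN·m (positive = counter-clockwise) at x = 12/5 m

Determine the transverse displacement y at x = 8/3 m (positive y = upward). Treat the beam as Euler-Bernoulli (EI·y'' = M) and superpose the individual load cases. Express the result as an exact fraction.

Load 1 — triangular load w₀=19 kN/m (0→w₀ over full span):
  y_1 = -w₀x²(L-x)²(x+2L)/(120LEI) = -19·(8/3)²·(4-(8/3))²·((8/3)+2·4)/(120·4·20000) = -608/2278125 m
Load 2 — applied couple M₀=20 kN·m at a=2 m (b=L-a=2):
  y_2 = (R_Ax³/6 - M_Ax²/2 - M₀(x-a)²/2)/EI  [x>a] with R_A=15/2, M_A=5 = ((15/2)·(8/3)³/6 - 5·(8/3)²/2 - 20·((8/3)-2)²/2)/20000 = 1/13500 m
Load 3 — applied couple M₀=-9 kN·m at a=12/5 m (b=L-a=8/5):
  y_3 = (R_Ax³/6 - M_Ax²/2 - M₀(x-a)²/2)/EI  [x>a] with R_A=-81/25, M_A=-72/25 = ((-81/25)·(8/3)³/6 - (-72/25)·(8/3)²/2 - (-9)·((8/3)-(12/5))²/2)/20000 = 1/62500 m
Superposition: y = Σ y_i = -2014/11390625 m ≈ -0.000177 m

y(8/3) = -2014/11390625 m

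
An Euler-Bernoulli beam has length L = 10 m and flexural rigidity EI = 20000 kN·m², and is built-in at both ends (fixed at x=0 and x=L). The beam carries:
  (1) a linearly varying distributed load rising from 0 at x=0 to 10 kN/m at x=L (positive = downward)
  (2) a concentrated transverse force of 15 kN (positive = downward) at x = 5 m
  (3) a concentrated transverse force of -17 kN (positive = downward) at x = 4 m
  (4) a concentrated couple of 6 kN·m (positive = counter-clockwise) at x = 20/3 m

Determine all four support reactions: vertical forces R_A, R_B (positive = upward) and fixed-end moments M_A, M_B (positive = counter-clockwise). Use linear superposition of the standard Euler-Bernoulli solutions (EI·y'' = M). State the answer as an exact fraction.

R_A = 3071/250 kN, M_A = 8881/300 kN·m, R_B = 8929/250 kN, M_B = -5243/100 kN·m

Load 1 — triangular load w₀=10 kN/m (0→w₀ over full span):
  R_A = 3w₀L/20 = 3·10·10/20 = 15 kN
  M_A = w₀L²/30 = 10·10²/30 = 100/3 kN·m
  R_B = 7w₀L/20 = 7·10·10/20 = 35 kN
  M_B = -w₀L²/20 = -10·10²/20 = -50 kN·m
Load 2 — point force P=15 kN at a=5 m (b=L-a=5):
  R_A = Pb²(3a+b)/L³ = 15·5²·(3·5+5)/10³ = 15/2 kN
  M_A = Pab²/L² = 15·5·5²/10² = 75/4 kN·m
  R_B = Pa²(a+3b)/L³ = 15·5²·(5+3·5)/10³ = 15/2 kN
  M_B = -Pa²b/L² = -15·5²·5/10² = -75/4 kN·m
Load 3 — point force P=-17 kN at a=4 m (b=L-a=6):
  R_A = Pb²(3a+b)/L³ = (-17)·6²·(3·4+6)/10³ = -1377/125 kN
  M_A = Pab²/L² = (-17)·4·6²/10² = -612/25 kN·m
  R_B = Pa²(a+3b)/L³ = (-17)·4²·(4+3·6)/10³ = -748/125 kN
  M_B = -Pa²b/L² = -(-17)·4²·6/10² = 408/25 kN·m
Load 4 — applied couple M₀=6 kN·m at a=20/3 m (b=L-a=10/3):
  R_A = 6M₀ab/L³ = 6·6·(20/3)·(10/3)/10³ = 4/5 kN
  M_A = M₀b(2a-b)/L² = 6·(10/3)·(2·(20/3)-(10/3))/10² = 2 kN·m
  R_B = -6M₀ab/L³ = -6·6·(20/3)·(10/3)/10³ = -4/5 kN
  M_B = M₀a(2b-a)/L² = 6·(20/3)·(2·(10/3)-(20/3))/10² = 0 kN·m
Superposition: R_A = 3071/250 kN, M_A = 8881/300 kN·m, R_B = 8929/250 kN, M_B = -5243/100 kN·m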